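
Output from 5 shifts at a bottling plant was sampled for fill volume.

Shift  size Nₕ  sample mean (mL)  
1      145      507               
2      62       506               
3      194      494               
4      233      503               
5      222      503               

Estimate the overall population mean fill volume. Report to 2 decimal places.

501.86

x̄_st = (Σ Nₕx̄ₕ) / (Σ Nₕ) = (145·507 + 62·506 + 194·494 + 233·503 + 222·503) / 856
= 429588 / 856 = 501.8551... → 501.86.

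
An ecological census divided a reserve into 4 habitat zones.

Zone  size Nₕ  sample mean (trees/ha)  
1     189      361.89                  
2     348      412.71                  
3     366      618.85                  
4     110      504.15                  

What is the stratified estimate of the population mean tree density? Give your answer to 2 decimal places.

N = 189 + 348 + 366 + 110 = 1013.
Overall mean = Σ (Nₕ/N)·x̄ₕ — weight by population share, not a simple average.
Σ Nₕx̄ₕ = 189·361.89 + 348·412.71 + 366·618.85 + 110·504.15 = 68397.21 + 143623.08 + 226499.1 + 55456.5 = 493975.89.
Divide by N: 493975.89 / 1013 = 487.6366... → 487.64.

487.64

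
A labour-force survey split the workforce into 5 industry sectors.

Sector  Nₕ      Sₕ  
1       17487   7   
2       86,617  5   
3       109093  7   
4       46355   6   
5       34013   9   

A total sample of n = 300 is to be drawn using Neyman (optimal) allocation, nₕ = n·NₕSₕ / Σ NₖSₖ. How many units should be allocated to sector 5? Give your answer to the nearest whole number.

48

1: NₕSₕ = 17487·7 = 122409
2: NₕSₕ = 86617·5 = 433085
3: NₕSₕ = 109093·7 = 763651
4: NₕSₕ = 46355·6 = 278130
5: NₕSₕ = 34013·9 = 306117
Σ NₕSₕ = 1903392.
n_5 = 300·306117/1903392 = 48.248... → 48.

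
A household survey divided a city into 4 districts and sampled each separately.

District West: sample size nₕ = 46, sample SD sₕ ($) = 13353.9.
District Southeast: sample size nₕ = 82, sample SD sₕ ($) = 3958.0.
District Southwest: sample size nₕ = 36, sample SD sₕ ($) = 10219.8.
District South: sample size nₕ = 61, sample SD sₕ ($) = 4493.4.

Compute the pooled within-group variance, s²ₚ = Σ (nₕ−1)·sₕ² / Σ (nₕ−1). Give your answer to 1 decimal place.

West: (46−1)·13353.9² = 45·178326645.21 = 8024699034.45
Southeast: (82−1)·3958.0² = 81·15665764 = 1268926884
Southwest: (36−1)·10219.8² = 35·104444312.04 = 3655550921.4
South: (61−1)·4493.4² = 60·20190643.56 = 1211438613.6
Numerator = 14160615453.45; denominator = Σ(nₕ−1) = 221.
s²ₚ = 14160615453.45/221 = 64075183.047... → 64075183.0.

64075183.0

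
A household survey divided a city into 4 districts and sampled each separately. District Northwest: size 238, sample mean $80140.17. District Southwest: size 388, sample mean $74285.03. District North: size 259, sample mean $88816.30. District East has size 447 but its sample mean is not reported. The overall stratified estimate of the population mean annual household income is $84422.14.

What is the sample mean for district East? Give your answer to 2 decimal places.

N = 238 + 388 + 259 + 447 = 1332.
Overall total = μ·N = 84422.14·1332 = 112450290.48.
Subtract the known strata: 238·80140.17 + 388·74285.03 + 259·88816.30 = 70899373.8.
Remaining total for district East: 112450290.48 − 70899373.8 = 41550916.68.
Divide by its size: 41550916.68 / 447 = 92955.0709... → 92955.07.

92955.07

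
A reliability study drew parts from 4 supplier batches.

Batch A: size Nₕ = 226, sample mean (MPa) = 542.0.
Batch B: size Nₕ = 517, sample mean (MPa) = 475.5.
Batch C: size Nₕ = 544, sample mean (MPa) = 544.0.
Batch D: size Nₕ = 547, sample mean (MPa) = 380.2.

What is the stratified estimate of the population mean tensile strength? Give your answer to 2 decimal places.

475.59

N = 226 + 517 + 544 + 547 = 1834.
Overall mean = Σ (Nₕ/N)·x̄ₕ — weight by population share, not a simple average.
Σ Nₕx̄ₕ = 226·542.0 + 517·475.5 + 544·544.0 + 547·380.2 = 122492 + 245833.5 + 295936 + 207969.4 = 872230.9.
Divide by N: 872230.9 / 1834 = 475.5894... → 475.59.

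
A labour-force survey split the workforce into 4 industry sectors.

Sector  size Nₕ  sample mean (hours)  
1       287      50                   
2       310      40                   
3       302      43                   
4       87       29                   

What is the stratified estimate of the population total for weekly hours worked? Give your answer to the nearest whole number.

1: 287·50 = 14350
2: 310·40 = 12400
3: 302·43 = 12986
4: 87·29 = 2523
τ̂ = Σ Nₕx̄ₕ = 42259.

42259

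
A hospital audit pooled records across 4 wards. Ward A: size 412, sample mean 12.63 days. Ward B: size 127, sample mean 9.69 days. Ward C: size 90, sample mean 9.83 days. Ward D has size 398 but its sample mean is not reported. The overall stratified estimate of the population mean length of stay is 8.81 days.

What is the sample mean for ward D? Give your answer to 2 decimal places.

Σ Nₕx̄ₕ = N·μ, so 398·x̄_D = 1027·8.81 − (412·12.63 + 127·9.69 + 90·9.83).
= 9047.87 − 7318.89 = 1728.98.
x̄_D = 1728.98 / 398 = 4.3442... → 4.34.

4.34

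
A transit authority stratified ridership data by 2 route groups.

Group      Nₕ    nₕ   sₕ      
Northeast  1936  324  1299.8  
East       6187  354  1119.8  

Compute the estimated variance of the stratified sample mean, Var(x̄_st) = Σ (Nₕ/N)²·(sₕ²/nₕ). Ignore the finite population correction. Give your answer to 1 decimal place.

N = 8123. Term for each stratum: Wₕ²sₕ²/nₕ.
Var(x̄_st) = 296.2005 + 2054.9677 = 2351.1682 → 2351.2.

2351.2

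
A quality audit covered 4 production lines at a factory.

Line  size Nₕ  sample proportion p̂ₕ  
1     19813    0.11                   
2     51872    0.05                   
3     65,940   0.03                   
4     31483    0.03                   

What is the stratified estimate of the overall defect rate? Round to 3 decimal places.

0.046

N = 19813 + 51872 + 65940 + 31483 = 169108.
Overall proportion = Σ (Nₕ/N)·p̂ₕ.
Σ Nₕp̂ₕ = 2179.43 + 2593.6 + 1978.2 + 944.49 = 7695.72.
7695.72 / 169108 = 0.04551... → 0.046.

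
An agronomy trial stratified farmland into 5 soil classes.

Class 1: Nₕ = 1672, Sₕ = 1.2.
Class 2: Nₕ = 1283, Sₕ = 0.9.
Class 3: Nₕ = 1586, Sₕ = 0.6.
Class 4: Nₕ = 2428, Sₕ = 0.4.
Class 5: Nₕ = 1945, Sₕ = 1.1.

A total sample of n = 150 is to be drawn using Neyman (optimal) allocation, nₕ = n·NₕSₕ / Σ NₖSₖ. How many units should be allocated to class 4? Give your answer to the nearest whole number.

1: NₕSₕ = 1672·1.2 = 2006.4
2: NₕSₕ = 1283·0.9 = 1154.7
3: NₕSₕ = 1586·0.6 = 951.6
4: NₕSₕ = 2428·0.4 = 971.2
5: NₕSₕ = 1945·1.1 = 2139.5
Σ NₕSₕ = 7223.4.
n_4 = 150·971.2/7223.4 = 20.168... → 20.

20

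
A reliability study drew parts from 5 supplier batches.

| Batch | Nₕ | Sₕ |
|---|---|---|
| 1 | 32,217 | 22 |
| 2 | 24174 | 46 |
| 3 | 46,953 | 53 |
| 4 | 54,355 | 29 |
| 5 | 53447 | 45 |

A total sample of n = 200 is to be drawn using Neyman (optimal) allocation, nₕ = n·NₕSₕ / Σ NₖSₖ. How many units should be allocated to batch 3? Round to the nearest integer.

Σ NₕSₕ = 32217·22 + 24174·46 + 46953·53 + 54355·29 + 53447·45 = 8290697.
Share for 3: 2488509/8290697 = 0.30016.
n_3 = 200 × 0.30016 = 60.031... → 60.

60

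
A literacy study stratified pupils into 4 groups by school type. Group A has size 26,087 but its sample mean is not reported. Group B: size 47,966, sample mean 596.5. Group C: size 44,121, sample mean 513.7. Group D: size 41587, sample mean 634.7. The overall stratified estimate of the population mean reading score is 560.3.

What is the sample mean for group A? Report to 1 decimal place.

453.9

N = 26087 + 47966 + 44121 + 41587 = 159761.
Overall total = μ·N = 560.3·159761 = 89514088.3.
Subtract the known strata: 47966·596.5 + 44121·513.7 + 41587·634.7 = 77671945.6.
Remaining total for group A: 89514088.3 − 77671945.6 = 11842142.7.
Divide by its size: 11842142.7 / 26087 = 453.948... → 453.9.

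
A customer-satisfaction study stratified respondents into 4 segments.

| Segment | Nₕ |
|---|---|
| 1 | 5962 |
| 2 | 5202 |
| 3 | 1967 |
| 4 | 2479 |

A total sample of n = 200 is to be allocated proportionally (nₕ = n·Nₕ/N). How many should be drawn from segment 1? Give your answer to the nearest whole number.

Share of segment 1 = 5962/15610 = 0.38193.
Allocate 200 × 0.38193 = 76.387... → 76.

76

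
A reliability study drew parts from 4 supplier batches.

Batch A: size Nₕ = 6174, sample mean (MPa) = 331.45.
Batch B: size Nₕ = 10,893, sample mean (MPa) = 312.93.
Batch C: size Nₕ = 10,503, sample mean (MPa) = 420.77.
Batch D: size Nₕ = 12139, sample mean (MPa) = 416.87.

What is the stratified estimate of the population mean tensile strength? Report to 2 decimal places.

376.11

N = 6174 + 10893 + 10503 + 12139 = 39709.
The stratified mean weights each stratum mean by its population share Nₕ/N.
Σ Nₕx̄ₕ = 6174·331.45 + 10893·312.93 + 10503·420.77 + 12139·416.87 = 2046372.3 + 3408746.49 + 4419347.31 + 5060384.93 = 14934851.03.
Divide by N: 14934851.03 / 39709 = 376.1075... → 376.11.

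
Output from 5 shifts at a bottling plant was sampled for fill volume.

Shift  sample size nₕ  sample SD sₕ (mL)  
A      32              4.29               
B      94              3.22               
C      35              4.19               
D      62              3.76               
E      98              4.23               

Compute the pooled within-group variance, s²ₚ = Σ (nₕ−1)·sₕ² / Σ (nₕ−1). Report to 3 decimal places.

14.967

Degrees of freedom: 31 + 93 + 34 + 61 + 97 = 316.
Σ(nₕ−1)sₕ² = 31·18.4041 + 93·10.3684 + 34·17.5561 + 61·14.1376 + 97·17.8929 = 4729.7006.
s²ₚ = 4729.7006 / 316 = 14.96741... → 14.967.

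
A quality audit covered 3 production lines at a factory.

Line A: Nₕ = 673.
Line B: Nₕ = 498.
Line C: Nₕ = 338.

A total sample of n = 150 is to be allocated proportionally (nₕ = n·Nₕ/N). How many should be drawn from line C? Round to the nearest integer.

34

Share of line C = 338/1509 = 0.22399.
Allocate 150 × 0.22399 = 33.598... → 34.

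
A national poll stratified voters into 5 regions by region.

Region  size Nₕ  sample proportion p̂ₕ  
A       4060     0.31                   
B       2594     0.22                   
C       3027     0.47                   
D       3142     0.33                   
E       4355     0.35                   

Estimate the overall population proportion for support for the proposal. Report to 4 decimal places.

N = 4060 + 2594 + 3027 + 3142 + 4355 = 17178.
Overall proportion = Σ (Nₕ/N)·p̂ₕ.
Σ Nₕp̂ₕ = 1258.6 + 570.68 + 1422.69 + 1036.86 + 1524.25 = 5813.08.
5813.08 / 17178 = 0.338403... → 0.3384.

0.3384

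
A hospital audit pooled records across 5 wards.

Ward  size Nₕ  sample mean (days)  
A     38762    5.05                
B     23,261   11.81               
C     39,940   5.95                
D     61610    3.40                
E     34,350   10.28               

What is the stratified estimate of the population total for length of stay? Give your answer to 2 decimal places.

Estimate total by summing Nₕ·x̄ₕ over strata.
38762·5.05 + 23261·11.81 + 39940·5.95 + 61610·3.40 + 34350·10.28 = 195748.1 + 274712.41 + 237643 + 209474 + 353118 = 1270695.51.

1270695.51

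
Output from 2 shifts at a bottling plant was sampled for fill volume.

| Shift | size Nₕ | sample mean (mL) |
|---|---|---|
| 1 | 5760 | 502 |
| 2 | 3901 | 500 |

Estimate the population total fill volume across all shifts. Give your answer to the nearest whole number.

Estimate total by summing Nₕ·x̄ₕ over strata.
5760·502 + 3901·500 = 2891520 + 1950500 = 4842020.

4842020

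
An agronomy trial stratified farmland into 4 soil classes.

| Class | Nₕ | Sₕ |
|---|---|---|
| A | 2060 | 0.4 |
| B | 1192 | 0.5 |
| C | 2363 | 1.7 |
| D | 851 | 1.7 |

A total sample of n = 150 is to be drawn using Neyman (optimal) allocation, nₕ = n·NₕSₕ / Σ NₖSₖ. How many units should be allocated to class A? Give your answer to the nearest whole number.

Σ NₕSₕ = 2060·0.4 + 1192·0.5 + 2363·1.7 + 851·1.7 = 6883.8.
Share for A: 824/6883.8 = 0.11970.
n_A = 150 × 0.11970 = 17.955... → 18.

18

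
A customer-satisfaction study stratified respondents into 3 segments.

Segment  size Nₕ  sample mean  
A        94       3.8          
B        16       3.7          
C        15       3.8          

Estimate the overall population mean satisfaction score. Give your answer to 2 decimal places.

3.79

x̄_st = (Σ Nₕx̄ₕ) / (Σ Nₕ) = (94·3.8 + 16·3.7 + 15·3.8) / 125
= 473.4 / 125 = 3.7872 → 3.79.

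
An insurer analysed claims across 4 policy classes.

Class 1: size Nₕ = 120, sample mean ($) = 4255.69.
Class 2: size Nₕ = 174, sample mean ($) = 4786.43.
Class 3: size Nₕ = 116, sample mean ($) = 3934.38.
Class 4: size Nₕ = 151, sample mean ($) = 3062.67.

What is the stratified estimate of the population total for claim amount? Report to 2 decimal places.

1: 120·4255.69 = 510682.8
2: 174·4786.43 = 832838.82
3: 116·3934.38 = 456388.08
4: 151·3062.67 = 462463.17
τ̂ = Σ Nₕx̄ₕ = 2262372.87.

2262372.87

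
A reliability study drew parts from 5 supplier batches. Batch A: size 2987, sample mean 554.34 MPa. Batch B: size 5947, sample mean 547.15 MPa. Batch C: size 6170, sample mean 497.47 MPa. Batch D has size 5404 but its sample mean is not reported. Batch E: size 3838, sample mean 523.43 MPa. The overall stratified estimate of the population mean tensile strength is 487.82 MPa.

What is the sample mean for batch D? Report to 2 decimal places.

349.45

Σ Nₕx̄ₕ = N·μ, so 5404·x̄_D = 24346·487.82 − (2987·554.34 + 5947·547.15 + 6170·497.47 + 3838·523.43).
= 11876465.72 − 9988028.87 = 1888436.85.
x̄_D = 1888436.85 / 5404 = 349.4517... → 349.45.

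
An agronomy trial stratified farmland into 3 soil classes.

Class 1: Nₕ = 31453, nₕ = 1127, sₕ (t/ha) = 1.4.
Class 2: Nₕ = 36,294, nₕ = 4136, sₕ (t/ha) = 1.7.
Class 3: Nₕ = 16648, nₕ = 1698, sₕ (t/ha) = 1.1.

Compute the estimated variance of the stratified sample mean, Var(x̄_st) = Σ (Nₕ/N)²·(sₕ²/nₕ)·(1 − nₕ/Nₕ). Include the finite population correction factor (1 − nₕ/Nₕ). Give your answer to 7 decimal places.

N = 84395; Wₕ = Nₕ/N.
class 1: (31453/84395)²·1.4²/1127·(1 − 1127/31453) = 0.0002329035
class 2: (36294/84395)²·1.7²/4136·(1 − 4136/36294) = 0.0001145006
class 3: (16648/84395)²·1.1²/1698·(1 − 1698/16648) = 0.0000249010
Sum = 0.0003723051 → 0.0003723.

0.0003723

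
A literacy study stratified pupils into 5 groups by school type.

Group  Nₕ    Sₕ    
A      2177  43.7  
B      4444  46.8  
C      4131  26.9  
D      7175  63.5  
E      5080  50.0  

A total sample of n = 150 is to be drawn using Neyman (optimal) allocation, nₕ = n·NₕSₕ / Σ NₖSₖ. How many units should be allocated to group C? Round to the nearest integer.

Σ NₕSₕ = 2177·43.7 + 4444·46.8 + 4131·26.9 + 7175·63.5 + 5080·50.0 = 1123850.5.
Share for C: 111123.9/1123850.5 = 0.09888.
n_C = 150 × 0.09888 = 14.832... → 15.

15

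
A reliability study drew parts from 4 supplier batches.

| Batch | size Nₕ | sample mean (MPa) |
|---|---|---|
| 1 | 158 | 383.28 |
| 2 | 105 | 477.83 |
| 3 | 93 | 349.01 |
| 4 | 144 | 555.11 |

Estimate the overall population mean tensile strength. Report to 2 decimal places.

N = 158 + 105 + 93 + 144 = 500.
The stratified mean weights each stratum mean by its population share Nₕ/N.
Σ Nₕx̄ₕ = 158·383.28 + 105·477.83 + 93·349.01 + 144·555.11 = 60558.24 + 50172.15 + 32457.93 + 79935.84 = 223124.16.
Divide by N: 223124.16 / 500 = 446.2483... → 446.25.

446.25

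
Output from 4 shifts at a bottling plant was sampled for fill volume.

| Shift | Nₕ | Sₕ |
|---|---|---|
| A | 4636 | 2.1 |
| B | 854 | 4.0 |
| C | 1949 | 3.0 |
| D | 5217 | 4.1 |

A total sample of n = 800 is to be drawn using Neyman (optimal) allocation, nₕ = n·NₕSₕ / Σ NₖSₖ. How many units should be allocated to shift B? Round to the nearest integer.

68

Σ NₕSₕ = 4636·2.1 + 854·4.0 + 1949·3.0 + 5217·4.1 = 40388.3.
Share for B: 3416/40388.3 = 0.08458.
n_B = 800 × 0.08458 = 67.663... → 68.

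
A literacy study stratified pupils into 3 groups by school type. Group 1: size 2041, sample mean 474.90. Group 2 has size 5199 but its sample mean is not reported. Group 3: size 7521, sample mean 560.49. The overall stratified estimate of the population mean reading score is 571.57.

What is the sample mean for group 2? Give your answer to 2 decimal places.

N = 2041 + 5199 + 7521 = 14761.
Overall total = μ·N = 571.57·14761 = 8436944.77.
Subtract the known strata: 2041·474.90 + 7521·560.49 = 5184716.19.
Remaining total for group 2: 8436944.77 − 5184716.19 = 3252228.58.
Divide by its size: 3252228.58 / 5199 = 625.5489... → 625.55.

625.55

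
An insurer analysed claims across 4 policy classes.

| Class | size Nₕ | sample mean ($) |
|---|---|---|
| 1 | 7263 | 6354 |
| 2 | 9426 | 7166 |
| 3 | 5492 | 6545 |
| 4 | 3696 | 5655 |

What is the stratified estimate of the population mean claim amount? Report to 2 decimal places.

N = 7263 + 9426 + 5492 + 3696 = 25877.
Overall mean = Σ (Nₕ/N)·x̄ₕ — weight by population share, not a simple average.
Σ Nₕx̄ₕ = 7263·6354 + 9426·7166 + 5492·6545 + 3696·5655 = 46149102 + 67546716 + 35945140 + 20900880 = 170541838.
Divide by N: 170541838 / 25877 = 6590.4795... → 6590.48.

6590.48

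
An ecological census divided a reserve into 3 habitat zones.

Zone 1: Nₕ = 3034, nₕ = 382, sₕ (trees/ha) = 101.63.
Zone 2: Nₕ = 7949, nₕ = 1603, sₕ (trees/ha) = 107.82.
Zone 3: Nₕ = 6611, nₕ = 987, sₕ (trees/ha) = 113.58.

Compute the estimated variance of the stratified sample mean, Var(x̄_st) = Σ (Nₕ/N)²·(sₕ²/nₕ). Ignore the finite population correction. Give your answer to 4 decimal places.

N = 17594; Wₕ = Nₕ/N.
zone 1: (3034/17594)²·101.63²/382 = 0.8040489
zone 2: (7949/17594)²·107.82²/1603 = 1.4803382
zone 3: (6611/17594)²·113.58²/987 = 1.8454051
Sum = 4.1297922 → 4.1298.

4.1298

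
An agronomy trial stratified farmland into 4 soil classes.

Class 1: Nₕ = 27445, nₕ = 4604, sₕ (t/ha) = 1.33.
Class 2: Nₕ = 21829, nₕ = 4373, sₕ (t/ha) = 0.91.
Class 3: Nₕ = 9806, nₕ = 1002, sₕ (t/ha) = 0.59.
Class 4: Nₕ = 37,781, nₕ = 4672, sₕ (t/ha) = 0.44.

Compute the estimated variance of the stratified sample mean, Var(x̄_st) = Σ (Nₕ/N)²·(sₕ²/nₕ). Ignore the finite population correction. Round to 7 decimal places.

N = 96861. Term for each stratum: Wₕ²sₕ²/nₕ.
Var(x̄_st) = 0.0000308458 + 0.0000096177 + 0.0000035606 + 0.0000063045 = 0.0000503287 → 0.0000503.

0.0000503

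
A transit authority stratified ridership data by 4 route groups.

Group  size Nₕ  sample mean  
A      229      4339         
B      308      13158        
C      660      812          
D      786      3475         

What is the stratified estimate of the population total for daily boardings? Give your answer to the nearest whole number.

A: 229·4339 = 993631
B: 308·13158 = 4052664
C: 660·812 = 535920
D: 786·3475 = 2731350
τ̂ = Σ Nₕx̄ₕ = 8313565.

8313565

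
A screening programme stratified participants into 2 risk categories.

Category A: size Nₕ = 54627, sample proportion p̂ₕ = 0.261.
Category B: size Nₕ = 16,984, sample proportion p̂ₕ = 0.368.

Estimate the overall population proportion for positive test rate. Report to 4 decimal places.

0.2864

N = 54627 + 16984 = 71611.
Overall proportion = Σ (Nₕ/N)·p̂ₕ.
Σ Nₕp̂ₕ = 14257.647 + 6250.112 = 20507.759.
20507.759 / 71611 = 0.286377... → 0.2864.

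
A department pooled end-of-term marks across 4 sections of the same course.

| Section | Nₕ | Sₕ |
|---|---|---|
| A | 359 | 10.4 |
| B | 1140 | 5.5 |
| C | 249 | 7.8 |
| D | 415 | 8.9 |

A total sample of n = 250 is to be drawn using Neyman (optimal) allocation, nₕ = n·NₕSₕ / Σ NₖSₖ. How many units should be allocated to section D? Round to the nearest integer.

A: NₕSₕ = 359·10.4 = 3733.6
B: NₕSₕ = 1140·5.5 = 6270
C: NₕSₕ = 249·7.8 = 1942.2
D: NₕSₕ = 415·8.9 = 3693.5
Σ NₕSₕ = 15639.3.
n_D = 250·3693.5/15639.3 = 59.042... → 59.

59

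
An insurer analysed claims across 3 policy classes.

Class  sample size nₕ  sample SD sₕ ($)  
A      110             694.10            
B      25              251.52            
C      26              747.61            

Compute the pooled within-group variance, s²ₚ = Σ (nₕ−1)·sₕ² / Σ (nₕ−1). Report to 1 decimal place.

A: (110−1)·694.10² = 109·481774.81 = 52513454.29
B: (25−1)·251.52² = 24·63262.3104 = 1518295.4496
C: (26−1)·747.61² = 25·558920.7121 = 13973017.8025
Numerator = 68004767.5421; denominator = Σ(nₕ−1) = 158.
s²ₚ = 68004767.5421/158 = 430409.921... → 430409.9.

430409.9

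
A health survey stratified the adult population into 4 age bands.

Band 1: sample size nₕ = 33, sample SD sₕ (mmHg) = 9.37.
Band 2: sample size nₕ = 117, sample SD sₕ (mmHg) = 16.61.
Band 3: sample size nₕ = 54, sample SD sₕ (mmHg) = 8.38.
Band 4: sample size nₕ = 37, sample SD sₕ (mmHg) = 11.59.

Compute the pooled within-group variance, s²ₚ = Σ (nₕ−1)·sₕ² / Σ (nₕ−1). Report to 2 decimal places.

1: (33−1)·9.37² = 32·87.7969 = 2809.5008
2: (117−1)·16.61² = 116·275.8921 = 32003.4836
3: (54−1)·8.38² = 53·70.2244 = 3721.8932
4: (37−1)·11.59² = 36·134.3281 = 4835.8116
Numerator = 43370.6892; denominator = Σ(nₕ−1) = 237.
s²ₚ = 43370.6892/237 = 182.9987... → 183.00.

183.00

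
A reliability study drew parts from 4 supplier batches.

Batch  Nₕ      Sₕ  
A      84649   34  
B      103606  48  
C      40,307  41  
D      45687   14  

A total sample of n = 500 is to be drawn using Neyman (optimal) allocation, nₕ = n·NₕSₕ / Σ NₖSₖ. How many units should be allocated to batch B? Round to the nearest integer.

Σ NₕSₕ = 84649·34 + 103606·48 + 40307·41 + 45687·14 = 10143359.
Share for B: 4973088/10143359 = 0.49028.
n_B = 500 × 0.49028 = 245.140... → 245.

245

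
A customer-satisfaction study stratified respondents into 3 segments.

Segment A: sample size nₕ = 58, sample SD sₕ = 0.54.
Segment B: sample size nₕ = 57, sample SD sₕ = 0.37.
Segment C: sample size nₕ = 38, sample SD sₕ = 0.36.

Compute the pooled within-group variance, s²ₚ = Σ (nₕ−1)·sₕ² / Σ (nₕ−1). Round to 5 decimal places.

Degrees of freedom: 57 + 56 + 37 = 150.
Σ(nₕ−1)sₕ² = 57·0.2916 + 56·0.1369 + 37·0.1296 = 29.0828.
s²ₚ = 29.0828 / 150 = 0.1938853... → 0.19389.

0.19389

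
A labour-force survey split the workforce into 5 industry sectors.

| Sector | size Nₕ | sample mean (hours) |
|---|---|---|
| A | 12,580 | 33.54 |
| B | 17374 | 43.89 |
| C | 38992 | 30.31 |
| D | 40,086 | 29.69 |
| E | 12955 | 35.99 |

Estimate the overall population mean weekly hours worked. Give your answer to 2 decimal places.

32.98

N = 12580 + 17374 + 38992 + 40086 + 12955 = 121987.
Weight each subgroup mean by Nₕ/N and sum.
Σ Nₕx̄ₕ = 12580·33.54 + 17374·43.89 + 38992·30.31 + 40086·29.69 + 12955·35.99 = 421933.2 + 762544.86 + 1181847.52 + 1190153.34 + 466250.45 = 4022729.37.
Divide by N: 4022729.37 / 121987 = 32.9767... → 32.98.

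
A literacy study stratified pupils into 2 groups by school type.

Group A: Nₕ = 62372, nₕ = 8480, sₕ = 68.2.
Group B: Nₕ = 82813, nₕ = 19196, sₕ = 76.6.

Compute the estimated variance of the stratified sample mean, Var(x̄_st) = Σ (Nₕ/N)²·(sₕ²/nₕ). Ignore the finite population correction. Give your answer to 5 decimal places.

0.20068

N = 145185. Term for each stratum: Wₕ²sₕ²/nₕ.
Var(x̄_st) = 0.10122988 + 0.09944898 = 0.20067886 → 0.20068.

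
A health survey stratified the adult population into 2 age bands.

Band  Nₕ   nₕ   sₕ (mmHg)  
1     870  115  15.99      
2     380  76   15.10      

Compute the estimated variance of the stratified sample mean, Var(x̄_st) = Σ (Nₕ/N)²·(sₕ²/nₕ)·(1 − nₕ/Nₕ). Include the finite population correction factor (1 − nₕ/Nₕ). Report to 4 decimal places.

1.1565

N = 1250. Term for each stratum: Wₕ²sₕ²/nₕ·(1−nₕ/Nₕ).
Var(x̄_st) = 0.9346419 + 0.2218081 = 1.1564501 → 1.1565.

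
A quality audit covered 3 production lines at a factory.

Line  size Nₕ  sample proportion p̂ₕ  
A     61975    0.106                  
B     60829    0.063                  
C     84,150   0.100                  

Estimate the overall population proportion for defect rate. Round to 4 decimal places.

Wₕ = Nₕ/N with N = 206954: 0.2995, 0.2939, 0.4066.
p̂_st = 0.2995·0.106 + 0.2939·0.063 + 0.4066·0.100 ≈ 0.090922... → 0.0909.

0.0909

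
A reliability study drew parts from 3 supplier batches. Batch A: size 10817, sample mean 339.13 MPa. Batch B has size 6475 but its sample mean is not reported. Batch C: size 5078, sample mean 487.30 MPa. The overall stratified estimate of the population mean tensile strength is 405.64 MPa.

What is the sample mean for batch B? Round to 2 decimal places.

452.71

Σ Nₕx̄ₕ = N·μ, so 6475·x̄_B = 22370·405.64 − (10817·339.13 + 5078·487.30).
= 9074166.8 − 6142878.61 = 2931288.19.
x̄_B = 2931288.19 / 6475 = 452.7086... → 452.71.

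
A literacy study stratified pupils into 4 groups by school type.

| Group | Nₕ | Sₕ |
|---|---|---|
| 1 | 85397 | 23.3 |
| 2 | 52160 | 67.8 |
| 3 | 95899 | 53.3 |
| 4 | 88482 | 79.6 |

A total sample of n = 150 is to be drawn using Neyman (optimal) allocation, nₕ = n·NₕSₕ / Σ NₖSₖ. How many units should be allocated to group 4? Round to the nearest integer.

60

1: NₕSₕ = 85397·23.3 = 1989750.1
2: NₕSₕ = 52160·67.8 = 3536448
3: NₕSₕ = 95899·53.3 = 5111416.7
4: NₕSₕ = 88482·79.6 = 7043167.2
Σ NₕSₕ = 17680782.
n_4 = 150·7043167.2/17680782 = 59.753... → 60.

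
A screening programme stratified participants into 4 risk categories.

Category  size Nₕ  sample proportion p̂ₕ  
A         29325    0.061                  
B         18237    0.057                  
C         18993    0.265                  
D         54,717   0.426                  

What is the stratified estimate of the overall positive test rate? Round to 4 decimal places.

Wₕ = Nₕ/N with N = 121272: 0.2418, 0.1504, 0.1566, 0.4512.
p̂_st = 0.2418·0.061 + 0.1504·0.057 + 0.1566·0.265 + 0.4512·0.426 ≈ 0.257033... → 0.2570.

0.2570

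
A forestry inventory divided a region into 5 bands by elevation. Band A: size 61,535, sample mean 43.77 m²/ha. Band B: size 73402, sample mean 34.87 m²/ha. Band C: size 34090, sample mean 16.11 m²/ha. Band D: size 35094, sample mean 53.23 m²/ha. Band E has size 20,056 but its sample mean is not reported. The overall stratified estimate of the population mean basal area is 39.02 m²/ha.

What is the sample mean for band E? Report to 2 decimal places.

N = 61535 + 73402 + 34090 + 35094 + 20056 = 224177.
Overall total = μ·N = 39.02·224177 = 8747386.54.
Subtract the known strata: 61535·43.77 + 73402·34.87 + 34090·16.11 + 35094·53.23 = 7670158.21.
Remaining total for band E: 8747386.54 − 7670158.21 = 1077228.33.
Divide by its size: 1077228.33 / 20056 = 53.7110... → 53.71.

53.71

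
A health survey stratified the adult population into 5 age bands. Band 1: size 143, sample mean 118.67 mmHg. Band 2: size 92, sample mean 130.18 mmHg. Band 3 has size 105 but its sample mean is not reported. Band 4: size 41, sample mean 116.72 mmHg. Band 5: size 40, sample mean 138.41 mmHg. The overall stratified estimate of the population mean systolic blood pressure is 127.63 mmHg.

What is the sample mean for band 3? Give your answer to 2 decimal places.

N = 143 + 92 + 105 + 41 + 40 = 421.
Overall total = μ·N = 127.63·421 = 53732.23.
Subtract the known strata: 143·118.67 + 92·130.18 + 41·116.72 + 40·138.41 = 39268.29.
Remaining total for band 3: 53732.23 − 39268.29 = 14463.94.
Divide by its size: 14463.94 / 105 = 137.7518... → 137.75.

137.75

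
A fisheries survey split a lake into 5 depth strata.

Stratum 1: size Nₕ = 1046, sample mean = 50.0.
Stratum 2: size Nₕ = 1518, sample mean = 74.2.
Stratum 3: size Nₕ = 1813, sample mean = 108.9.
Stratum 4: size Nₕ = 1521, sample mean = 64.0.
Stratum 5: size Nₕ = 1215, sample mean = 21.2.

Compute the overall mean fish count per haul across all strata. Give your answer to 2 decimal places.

68.25

x̄_st = (Σ Nₕx̄ₕ) / (Σ Nₕ) = (1046·50.0 + 1518·74.2 + 1813·108.9 + 1521·64.0 + 1215·21.2) / 7113
= 485473.3 / 7113 = 68.2516... → 68.25.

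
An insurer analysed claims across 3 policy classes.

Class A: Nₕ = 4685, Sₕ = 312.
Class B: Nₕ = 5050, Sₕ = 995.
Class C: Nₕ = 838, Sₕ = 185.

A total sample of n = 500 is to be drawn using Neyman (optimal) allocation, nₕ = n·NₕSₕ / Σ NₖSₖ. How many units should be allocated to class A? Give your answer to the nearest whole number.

Σ NₕSₕ = 4685·312 + 5050·995 + 838·185 = 6641500.
Share for A: 1461720/6641500 = 0.22009.
n_A = 500 × 0.22009 = 110.044... → 110.

110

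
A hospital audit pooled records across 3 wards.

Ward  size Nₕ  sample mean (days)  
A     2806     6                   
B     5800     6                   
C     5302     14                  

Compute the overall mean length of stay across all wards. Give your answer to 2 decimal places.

N = 13908; weights Wₕ = Nₕ/N = (0.2018, 0.4170, 0.3812).
x̄_st = Σ Wₕ·x̄ₕ = 0.2018·6 + 0.4170·6 + 0.3812·14 ≈ 9.0498...
→ 9.05.

9.05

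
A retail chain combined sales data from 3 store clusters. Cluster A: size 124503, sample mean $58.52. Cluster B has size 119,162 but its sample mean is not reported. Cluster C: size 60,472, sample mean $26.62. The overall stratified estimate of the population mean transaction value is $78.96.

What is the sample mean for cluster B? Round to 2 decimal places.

126.88

N = 124503 + 119162 + 60472 = 304137.
Overall total = μ·N = 78.96·304137 = 24014657.52.
Subtract the known strata: 124503·58.52 + 60472·26.62 = 8895680.2.
Remaining total for cluster B: 24014657.52 − 8895680.2 = 15118977.32.
Divide by its size: 15118977.32 / 119162 = 126.8775... → 126.88.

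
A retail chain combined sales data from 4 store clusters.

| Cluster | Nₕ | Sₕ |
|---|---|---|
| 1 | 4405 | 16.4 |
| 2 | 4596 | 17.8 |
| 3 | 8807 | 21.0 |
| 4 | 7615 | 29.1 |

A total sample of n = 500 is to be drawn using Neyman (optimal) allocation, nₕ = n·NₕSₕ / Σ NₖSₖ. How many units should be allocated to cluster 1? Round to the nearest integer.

1: NₕSₕ = 4405·16.4 = 72242
2: NₕSₕ = 4596·17.8 = 81808.8
3: NₕSₕ = 8807·21.0 = 184947
4: NₕSₕ = 7615·29.1 = 221596.5
Σ NₕSₕ = 560594.3.
n_1 = 500·72242/560594.3 = 64.433... → 64.

64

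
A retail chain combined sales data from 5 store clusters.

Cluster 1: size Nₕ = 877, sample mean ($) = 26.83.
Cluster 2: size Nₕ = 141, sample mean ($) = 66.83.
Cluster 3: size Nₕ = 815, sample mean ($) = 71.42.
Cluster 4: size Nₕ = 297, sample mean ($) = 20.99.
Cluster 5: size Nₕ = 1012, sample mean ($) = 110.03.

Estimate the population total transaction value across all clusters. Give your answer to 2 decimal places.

208744.63

1: 877·26.83 = 23529.91
2: 141·66.83 = 9423.03
3: 815·71.42 = 58207.3
4: 297·20.99 = 6234.03
5: 1012·110.03 = 111350.36
τ̂ = Σ Nₕx̄ₕ = 208744.63.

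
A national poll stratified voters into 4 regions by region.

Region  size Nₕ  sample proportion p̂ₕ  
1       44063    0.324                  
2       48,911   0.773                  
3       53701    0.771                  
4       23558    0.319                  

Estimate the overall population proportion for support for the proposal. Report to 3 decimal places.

0.593

N = 44063 + 48911 + 53701 + 23558 = 170233.
Overall proportion = Σ (Nₕ/N)·p̂ₕ.
Σ Nₕp̂ₕ = 14276.412 + 37808.203 + 41403.471 + 7515.002 = 101003.088.
101003.088 / 170233 = 0.59332... → 0.593.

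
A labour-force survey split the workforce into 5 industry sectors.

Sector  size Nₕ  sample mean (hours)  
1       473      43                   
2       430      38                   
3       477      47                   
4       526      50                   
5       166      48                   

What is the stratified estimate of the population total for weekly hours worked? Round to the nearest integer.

Population total = Σ Nₕ·x̄ₕ (each stratum's size times its mean).
473·43 + 430·38 + 477·47 + 526·50 + 166·48 = 20339 + 16340 + 22419 + 26300 + 7968 = 93366.

93366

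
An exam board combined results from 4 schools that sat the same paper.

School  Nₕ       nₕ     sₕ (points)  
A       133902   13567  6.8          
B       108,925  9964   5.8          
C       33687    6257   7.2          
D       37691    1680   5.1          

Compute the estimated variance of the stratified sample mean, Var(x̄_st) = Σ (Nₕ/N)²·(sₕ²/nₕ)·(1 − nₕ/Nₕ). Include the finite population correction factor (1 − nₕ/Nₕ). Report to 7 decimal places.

N = 314205; Wₕ = Nₕ/N.
school A: (133902/314205)²·6.8²/13567·(1 − 13567/133902) = 0.0005562715
school B: (108925/314205)²·5.8²/9964·(1 − 9964/108925) = 0.0003686275
school C: (33687/314205)²·7.2²/6257·(1 − 6257/33687) = 0.0000775462
school D: (37691/314205)²·5.1²/1680·(1 − 1680/37691) = 0.0002128520
Sum = 0.0012152973 → 0.0012153.

0.0012153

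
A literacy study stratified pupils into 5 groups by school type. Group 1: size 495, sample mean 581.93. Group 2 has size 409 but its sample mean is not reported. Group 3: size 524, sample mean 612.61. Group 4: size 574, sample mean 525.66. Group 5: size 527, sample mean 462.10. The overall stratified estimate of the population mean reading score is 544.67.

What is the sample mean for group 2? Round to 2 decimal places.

545.60

N = 495 + 409 + 524 + 574 + 527 = 2529.
Overall total = μ·N = 544.67·2529 = 1377470.43.
Subtract the known strata: 495·581.93 + 524·612.61 + 574·525.66 + 527·462.10 = 1154318.53.
Remaining total for group 2: 1377470.43 − 1154318.53 = 223151.9.
Divide by its size: 223151.9 / 409 = 545.6037... → 545.60.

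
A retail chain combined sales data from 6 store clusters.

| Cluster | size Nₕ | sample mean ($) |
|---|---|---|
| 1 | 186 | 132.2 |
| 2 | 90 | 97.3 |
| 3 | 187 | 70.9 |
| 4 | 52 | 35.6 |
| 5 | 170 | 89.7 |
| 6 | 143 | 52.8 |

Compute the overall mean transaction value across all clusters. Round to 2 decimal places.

N = 186 + 90 + 187 + 52 + 170 + 143 = 828.
The stratified mean weights each stratum mean by its population share Nₕ/N.
Σ Nₕx̄ₕ = 186·132.2 + 90·97.3 + 187·70.9 + 52·35.6 + 170·89.7 + 143·52.8 = 24589.2 + 8757 + 13258.3 + 1851.2 + 15249 + 7550.4 = 71255.1.
Divide by N: 71255.1 / 828 = 86.0569... → 86.06.

86.06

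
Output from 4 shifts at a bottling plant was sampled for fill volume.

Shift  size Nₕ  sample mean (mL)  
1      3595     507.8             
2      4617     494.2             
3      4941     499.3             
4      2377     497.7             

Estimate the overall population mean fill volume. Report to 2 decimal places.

499.51

x̄_st = (Σ Nₕx̄ₕ) / (Σ Nₕ) = (3595·507.8 + 4617·494.2 + 4941·499.3 + 2377·497.7) / 15530
= 7757336.6 / 15530 = 499.5065... → 499.51.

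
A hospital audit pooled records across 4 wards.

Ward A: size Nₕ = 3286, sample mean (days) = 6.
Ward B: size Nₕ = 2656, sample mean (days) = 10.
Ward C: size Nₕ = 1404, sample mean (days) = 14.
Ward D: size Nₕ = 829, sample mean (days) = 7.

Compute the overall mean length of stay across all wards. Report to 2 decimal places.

x̄_st = (Σ Nₕx̄ₕ) / (Σ Nₕ) = (3286·6 + 2656·10 + 1404·14 + 829·7) / 8175
= 71735 / 8175 = 8.7749... → 8.77.

8.77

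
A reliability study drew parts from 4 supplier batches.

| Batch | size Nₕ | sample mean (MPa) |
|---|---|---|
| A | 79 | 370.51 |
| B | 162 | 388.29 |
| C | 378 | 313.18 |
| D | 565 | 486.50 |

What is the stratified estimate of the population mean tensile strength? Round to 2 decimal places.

409.99

N = 79 + 162 + 378 + 565 = 1184.
The stratified mean weights each stratum mean by its population share Nₕ/N.
Σ Nₕx̄ₕ = 79·370.51 + 162·388.29 + 378·313.18 + 565·486.50 = 29270.29 + 62902.98 + 118382.04 + 274872.5 = 485427.81.
Divide by N: 485427.81 / 1184 = 409.9897... → 409.99.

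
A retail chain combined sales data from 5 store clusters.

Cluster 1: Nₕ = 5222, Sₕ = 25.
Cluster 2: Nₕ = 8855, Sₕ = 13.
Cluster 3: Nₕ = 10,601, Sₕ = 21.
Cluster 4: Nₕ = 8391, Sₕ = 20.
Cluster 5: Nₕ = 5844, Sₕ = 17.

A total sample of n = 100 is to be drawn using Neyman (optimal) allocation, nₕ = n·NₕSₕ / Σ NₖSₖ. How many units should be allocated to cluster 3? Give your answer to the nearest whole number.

1: NₕSₕ = 5222·25 = 130550
2: NₕSₕ = 8855·13 = 115115
3: NₕSₕ = 10601·21 = 222621
4: NₕSₕ = 8391·20 = 167820
5: NₕSₕ = 5844·17 = 99348
Σ NₕSₕ = 735454.
n_3 = 100·222621/735454 = 30.270... → 30.

30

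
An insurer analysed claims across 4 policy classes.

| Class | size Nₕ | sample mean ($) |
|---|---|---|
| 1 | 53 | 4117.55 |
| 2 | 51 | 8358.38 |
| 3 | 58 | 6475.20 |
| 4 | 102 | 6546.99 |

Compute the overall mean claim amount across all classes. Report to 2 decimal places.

6393.42

N = 264; weights Wₕ = Nₕ/N = (0.2008, 0.1932, 0.2197, 0.3864).
x̄_st = Σ Wₕ·x̄ₕ = 0.2008·4117.55 + 0.1932·8358.38 + 0.2197·6475.20 + 0.3864·6546.99 ≈ 6393.4171...
→ 6393.42.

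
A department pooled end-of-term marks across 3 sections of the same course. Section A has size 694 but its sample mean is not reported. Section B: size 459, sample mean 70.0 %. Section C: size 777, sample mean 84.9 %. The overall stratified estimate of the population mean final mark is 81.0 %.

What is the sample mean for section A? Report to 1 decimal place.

83.9

N = 694 + 459 + 777 = 1930.
Overall total = μ·N = 81.0·1930 = 156330.
Subtract the known strata: 459·70.0 + 777·84.9 = 98097.3.
Remaining total for section A: 156330 − 98097.3 = 58232.7.
Divide by its size: 58232.7 / 694 = 83.909... → 83.9.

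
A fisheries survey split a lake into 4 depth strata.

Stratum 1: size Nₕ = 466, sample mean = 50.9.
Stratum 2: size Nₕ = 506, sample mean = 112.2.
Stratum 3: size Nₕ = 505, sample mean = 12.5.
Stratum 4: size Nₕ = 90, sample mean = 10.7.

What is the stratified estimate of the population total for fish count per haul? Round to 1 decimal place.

87768.1

Population total = Σ Nₕ·x̄ₕ (each stratum's size times its mean).
466·50.9 + 506·112.2 + 505·12.5 + 90·10.7 = 23719.4 + 56773.2 + 6312.5 + 963 = 87768.1.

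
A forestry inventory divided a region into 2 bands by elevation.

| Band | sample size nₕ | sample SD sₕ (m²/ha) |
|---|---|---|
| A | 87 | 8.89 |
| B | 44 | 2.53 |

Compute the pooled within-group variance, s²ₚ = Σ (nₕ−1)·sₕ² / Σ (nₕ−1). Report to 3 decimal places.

54.822

A: (87−1)·8.89² = 86·79.0321 = 6796.7606
B: (44−1)·2.53² = 43·6.4009 = 275.2387
Numerator = 7071.9993; denominator = Σ(nₕ−1) = 129.
s²ₚ = 7071.9993/129 = 54.8217 → 54.822.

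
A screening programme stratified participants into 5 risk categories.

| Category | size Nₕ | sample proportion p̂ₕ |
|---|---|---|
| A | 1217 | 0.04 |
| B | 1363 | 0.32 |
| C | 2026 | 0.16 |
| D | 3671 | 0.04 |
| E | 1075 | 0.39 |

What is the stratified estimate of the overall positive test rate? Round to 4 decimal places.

Wₕ = Nₕ/N with N = 9352: 0.1301, 0.1457, 0.2166, 0.3925, 0.1149.
p̂_st = 0.1301·0.04 + 0.1457·0.32 + 0.2166·0.16 + 0.3925·0.04 + 0.1149·0.39 ≈ 0.147037... → 0.1470.

0.1470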